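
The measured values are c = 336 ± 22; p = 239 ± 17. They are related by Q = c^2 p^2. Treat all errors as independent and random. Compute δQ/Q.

For a monomial Q ∝ c^2, p^2, fractional errors add in quadrature:
  (2·δc/c)² = (2×0.0655)² = 0.0171;  (2·δp/p)² = (2×0.0711)² = 0.0202
δQ/Q = √(0.0374) = 0.193

0.193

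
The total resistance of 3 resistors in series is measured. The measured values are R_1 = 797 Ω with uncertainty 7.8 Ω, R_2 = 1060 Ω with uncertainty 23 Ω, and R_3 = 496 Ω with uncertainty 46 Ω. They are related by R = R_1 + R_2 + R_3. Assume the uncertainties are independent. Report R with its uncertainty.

2350 ± 52.0 Ω

Absolute uncertainties add in quadrature for a linear combination:
  (δR_1)² = 60.8;  (δR_2)² = 529;  (δR_3)² = 2120
δR = √(2710) = 52.0 Ω
R = 2350 Ω.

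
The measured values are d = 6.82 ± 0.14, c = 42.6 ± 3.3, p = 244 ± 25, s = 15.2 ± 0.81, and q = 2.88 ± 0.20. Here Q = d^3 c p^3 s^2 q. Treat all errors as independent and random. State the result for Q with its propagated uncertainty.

For a monomial Q ∝ d^3, c, p^3, s^2, q, fractional errors add in quadrature:
  (3·δd/d)² = (3×0.0205)² = 0.00379;  (1·δc/c)² = (1×0.0775)² = 0.00600;  (3·δp/p)² = (3×0.102)² = 0.0945;  (2·δs/s)² = (2×0.0533)² = 0.0114;  (1·δq/q)² = (1×0.0694)² = 0.00482
δQ/Q = √(0.120) = 0.347
Q = 1.31e+14, so δQ = 0.347 × 1.31e+14 = 4.53e+13.

(1.31 ± 0.453) × 10^14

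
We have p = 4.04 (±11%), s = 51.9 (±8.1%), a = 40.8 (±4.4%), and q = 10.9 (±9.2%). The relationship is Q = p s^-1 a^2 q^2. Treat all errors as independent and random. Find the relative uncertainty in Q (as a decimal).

0.245

Relative error in a monomial: (δQ/Q)² = Σ (nᵢ · δxᵢ/xᵢ)².
  (1·δp/p)² = (1×0.110)² = 0.0121;  (-1·δs/s)² = (-1×0.0810)² = 0.00656;  (2·δa/a)² = (2×0.0440)² = 0.00774;  (2·δq/q)² = (2×0.0920)² = 0.0339
δQ/Q = √(0.0603) = 0.245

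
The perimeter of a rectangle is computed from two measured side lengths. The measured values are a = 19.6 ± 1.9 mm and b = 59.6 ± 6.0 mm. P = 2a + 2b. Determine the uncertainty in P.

Sums and differences: (δP)² = Σ (cᵢ δxᵢ)².
  (2·δa)² = 14.4;  (2·δb)² = 144
δP = √(158) = 12.6 mm

12.6 mm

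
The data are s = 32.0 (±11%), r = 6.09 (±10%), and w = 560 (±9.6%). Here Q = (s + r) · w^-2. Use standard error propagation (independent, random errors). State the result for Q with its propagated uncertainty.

(1.21 ± 0.260) × 10^-4

Let u = s + r = 38.1. δu = √(δs² + δr²) = √(12.4 + 0.371) = 3.57, so δu/u = 0.0938.
Q is then a monomial in u, w:
δQ/Q = √((δu/u)² + (-2·δw/w)²) = √(0.00880 + 0.0369) = 0.214
Q = 0.000121, so δQ = 0.214 × 0.000121 = 2.6e-05.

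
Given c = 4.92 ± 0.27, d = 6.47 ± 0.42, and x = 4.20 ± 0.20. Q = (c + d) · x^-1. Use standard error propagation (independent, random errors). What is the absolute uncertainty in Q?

0.176

Let u = c + d = 11.4. δu = √(δc² + δd²) = √(0.0729 + 0.176) = 0.499, so δu/u = 0.0438.
Q is then a monomial in u, x:
δQ/Q = √((δu/u)² + (-1·δx/x)²) = √(0.00192 + 0.00227) = 0.0647
Q = 2.71, so δQ = 0.0647 × 2.71 = 0.176.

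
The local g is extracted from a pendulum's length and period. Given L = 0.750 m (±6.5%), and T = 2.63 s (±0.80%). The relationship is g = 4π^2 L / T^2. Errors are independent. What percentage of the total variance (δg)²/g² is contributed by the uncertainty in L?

94.3%

(δg/g)² = (1·δL/L)² + (-2·δT/T)²
  L term: (1×0.0650)² = 0.00423
  T term: (-2×0.00800)² = 0.000256
Total = 0.00448. Share from L = 0.00423/0.00448 = 0.943.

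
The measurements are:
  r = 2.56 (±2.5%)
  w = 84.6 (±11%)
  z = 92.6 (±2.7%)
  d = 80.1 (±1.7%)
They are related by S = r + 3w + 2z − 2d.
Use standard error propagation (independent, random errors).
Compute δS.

28.5

S is a linear combination, so absolute uncertainties add in quadrature:
  (δr)² = 0.00410;  (3·δw)² = 779;  (2·δz)² = 25.0;  (2·δd)² = 7.42
δS = √(812) = 28.5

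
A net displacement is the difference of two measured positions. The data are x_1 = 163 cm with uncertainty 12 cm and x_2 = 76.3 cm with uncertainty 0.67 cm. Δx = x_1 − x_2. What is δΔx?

12.0 cm

Δx is a linear combination, so absolute uncertainties add in quadrature:
  (δx_1)² = 144;  (δx_2)² = 0.449
δΔx = √(144) = 12.0 cm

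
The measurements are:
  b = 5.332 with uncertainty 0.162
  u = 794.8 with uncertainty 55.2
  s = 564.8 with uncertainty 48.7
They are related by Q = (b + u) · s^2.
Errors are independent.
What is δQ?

4.74e+07

Let w = b + u = 800.1. δw = √(δb² + δu²) = √(0.0262 + 3050) = 55.2, so δw/w = 0.0690.
Q is then a monomial in w, s:
δQ/Q = √((δw/w)² + (2·δs/s)²) = √(0.00476 + 0.0297) = 0.186
Q = 2.552e+08, so δQ = 0.186 × 2.552e+08 = 4.74e+07.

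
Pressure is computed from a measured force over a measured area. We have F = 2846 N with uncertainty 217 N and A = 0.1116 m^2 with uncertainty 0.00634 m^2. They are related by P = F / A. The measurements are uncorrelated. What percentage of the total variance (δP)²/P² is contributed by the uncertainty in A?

35.7%

(δP/P)² = (1·δF/F)² + (-1·δA/A)²
  F term: (1×0.0762)² = 0.00581
  A term: (-1×0.0568)² = 0.00323
Total = 0.00904. Share from A = 0.00323/0.00904 = 0.357.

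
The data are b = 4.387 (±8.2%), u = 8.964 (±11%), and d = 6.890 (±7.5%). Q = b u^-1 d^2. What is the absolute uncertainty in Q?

4.72

Q is a product of powers, so relative uncertainties combine in quadrature:
  (1·δb/b)² = (1×0.0820)² = 0.00672;  (-1·δu/u)² = (-1×0.110)² = 0.0121;  (2·δd/d)² = (2×0.0750)² = 0.0225
δQ/Q = √(0.0413) = 0.203
Q = 23.23, so δQ = 0.203 × 23.23 = 4.72.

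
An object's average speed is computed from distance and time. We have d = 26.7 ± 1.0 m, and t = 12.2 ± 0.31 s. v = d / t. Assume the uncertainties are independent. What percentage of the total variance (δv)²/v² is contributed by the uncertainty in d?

68.5%

(δv/v)² = (1·δd/d)² + (-1·δt/t)²
  d term: (1×0.0375)² = 0.00140
  t term: (-1×0.0254)² = 0.000646
Total = 0.00205. Share from d = 0.00140/0.00205 = 0.685.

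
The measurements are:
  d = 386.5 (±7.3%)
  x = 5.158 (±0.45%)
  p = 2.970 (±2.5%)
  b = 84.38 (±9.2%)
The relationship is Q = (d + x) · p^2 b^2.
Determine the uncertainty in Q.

Let u = d + x = 391.7. δu = √(δd² + δx²) = √(796 + 0.000539) = 28.2, so δu/u = 0.0720.
Q is then a monomial in u, p, b:
δQ/Q = √((δu/u)² + (2·δp/p)² + (2·δb/b)²) = √(0.00519 + 0.00250 + 0.0339) = 0.204
Q = 2.46e+07, so δQ = 0.204 × 2.46e+07 = 5.01e+06.

5.01e+06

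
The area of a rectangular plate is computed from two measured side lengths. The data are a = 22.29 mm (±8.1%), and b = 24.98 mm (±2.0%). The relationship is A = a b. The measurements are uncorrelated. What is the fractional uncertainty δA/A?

0.0834

A is a product of powers, so relative uncertainties combine in quadrature:
  (1·δa/a)² = (1×0.0810)² = 0.00656;  (1·δb/b)² = (1×0.0200)² = 0.000400
δA/A = √(0.00696) = 0.0834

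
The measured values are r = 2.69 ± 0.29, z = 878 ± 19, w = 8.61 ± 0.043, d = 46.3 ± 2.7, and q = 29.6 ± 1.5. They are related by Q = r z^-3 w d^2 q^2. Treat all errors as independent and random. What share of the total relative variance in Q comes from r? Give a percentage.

29.2%

(δQ/Q)² = (1·δr/r)² + (-3·δz/z)² + (1·δw/w)² + (2·δd/d)² + (2·δq/q)²
  r term: (1×0.108)² = 0.0116
  z term: (-3×0.0216)² = 0.00421
  w term: (1×0.00499)² = 2.49e-05
  d term: (2×0.0583)² = 0.0136
  q term: (2×0.0507)² = 0.0103
Total = 0.0397. Share from r = 0.0116/0.0397 = 0.292.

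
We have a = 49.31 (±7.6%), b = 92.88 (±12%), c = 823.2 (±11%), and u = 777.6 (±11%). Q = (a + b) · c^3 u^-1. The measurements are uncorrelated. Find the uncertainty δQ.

3.65e+07

Let w = a + b = 142.2. δw = √(δa² + δb²) = √(14.0 + 124) = 11.8, so δw/w = 0.0827.
Q is then a monomial in w, c, u:
δQ/Q = √((δw/w)² + (3·δc/c)² + (-1·δu/u)²) = √(0.00684 + 0.109 + 0.0121) = 0.358
Q = 1.02e+08, so δQ = 0.358 × 1.02e+08 = 3.65e+07.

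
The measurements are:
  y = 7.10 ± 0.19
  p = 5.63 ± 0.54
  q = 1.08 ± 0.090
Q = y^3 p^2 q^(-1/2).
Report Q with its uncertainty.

Products/powers → add relative errors in quadrature, weighted by exponent:
  (3·δy/y)² = (3×0.0268)² = 0.00645;  (2·δp/p)² = (2×0.0959)² = 0.0368;  (−½·δq/q)² = (-0.5×0.0833)² = 0.00174
δQ/Q = √(0.0450) = 0.212
Q = 10900, so δQ = 0.212 × 10900 = 2320.

10900 ± 2320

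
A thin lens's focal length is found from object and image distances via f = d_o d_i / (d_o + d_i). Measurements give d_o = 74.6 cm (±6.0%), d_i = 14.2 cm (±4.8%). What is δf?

∂f/∂d_o = (d_i/(d_o+d_i))² = 0.0256;  ∂f/∂d_i = (d_o/(d_o+d_i))² = 0.706
δf = √((∂f/∂d_o · δd_o)² + (∂f/∂d_i · δd_i)²) = √(0.0131 + 0.231) = 0.494 cm

0.494 cm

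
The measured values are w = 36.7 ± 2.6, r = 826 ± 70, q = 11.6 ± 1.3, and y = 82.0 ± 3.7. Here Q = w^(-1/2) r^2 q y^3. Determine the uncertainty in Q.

1.78e+11

Since Q is a product/quotient, work with relative uncertainties:
  (−½·δw/w)² = (-0.5×0.0708)² = 0.00125;  (2·δr/r)² = (2×0.0847)² = 0.0287;  (1·δq/q)² = (1×0.112)² = 0.0126;  (3·δy/y)² = (3×0.0451)² = 0.0183
δQ/Q = √(0.0609) = 0.247
Q = 7.2e+11, so δQ = 0.247 × 7.2e+11 = 1.78e+11.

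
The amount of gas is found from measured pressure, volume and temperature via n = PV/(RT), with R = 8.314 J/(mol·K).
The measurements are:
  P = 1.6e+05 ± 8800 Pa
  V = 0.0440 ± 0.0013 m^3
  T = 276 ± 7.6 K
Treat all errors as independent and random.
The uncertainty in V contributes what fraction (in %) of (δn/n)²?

18.7%

(δn/n)² = (1·δP/P)² + (1·δV/V)² + (-1·δT/T)²
  P term: (1×0.0550)² = 0.00302
  V term: (1×0.0295)² = 0.000873
  T term: (-1×0.0275)² = 0.000758
Total = 0.00466. Share from V = 0.000873/0.00466 = 0.187.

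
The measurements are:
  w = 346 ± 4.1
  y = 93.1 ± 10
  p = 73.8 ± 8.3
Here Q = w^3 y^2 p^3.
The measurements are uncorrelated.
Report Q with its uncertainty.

(1.44 ± 0.579) × 10^17

Relative error in a monomial: (δQ/Q)² = Σ (nᵢ · δxᵢ/xᵢ)².
  (3·δw/w)² = (3×0.0118)² = 0.00126;  (2·δy/y)² = (2×0.107)² = 0.0461;  (3·δp/p)² = (3×0.112)² = 0.114
δQ/Q = √(0.161) = 0.402
Q = 1.44e+17, so δQ = 0.402 × 1.44e+17 = 5.79e+16.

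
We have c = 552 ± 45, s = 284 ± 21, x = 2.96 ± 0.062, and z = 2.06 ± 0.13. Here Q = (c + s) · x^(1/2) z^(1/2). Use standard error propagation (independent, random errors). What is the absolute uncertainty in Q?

Let u = c + s = 836. δu = √(δc² + δs²) = √(2020 + 441) = 49.7, so δu/u = 0.0594.
Q is then a monomial in u, x, z:
δQ/Q = √((δu/u)² + (½·δx/x)² + (½·δz/z)²) = √(0.00353 + 0.000110 + 0.000996) = 0.0681
Q = 2060, so δQ = 0.0681 × 2060 = 141.

141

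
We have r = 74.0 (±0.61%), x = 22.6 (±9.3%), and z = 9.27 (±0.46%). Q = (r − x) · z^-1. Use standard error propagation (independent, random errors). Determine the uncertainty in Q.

0.233

Let u = r − x = 51.4. δu = √(δr² + δx²) = √(0.204 + 4.42) = 2.15, so δu/u = 0.0418.
Q is then a monomial in u, z:
δQ/Q = √((δu/u)² + (-1·δz/z)²) = √(0.00175 + 2.12e-05) = 0.0421
Q = 5.54, so δQ = 0.0421 × 5.54 = 0.233.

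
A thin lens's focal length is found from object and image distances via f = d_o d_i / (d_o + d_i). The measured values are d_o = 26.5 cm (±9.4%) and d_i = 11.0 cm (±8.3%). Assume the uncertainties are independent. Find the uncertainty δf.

∂f/∂d_o = (d_i/(d_o+d_i))² = 0.0860;  ∂f/∂d_i = (d_o/(d_o+d_i))² = 0.499
δf = √((∂f/∂d_o · δd_o)² + (∂f/∂d_i · δd_i)²) = √(0.0459 + 0.208) = 0.504 cm

0.504 cm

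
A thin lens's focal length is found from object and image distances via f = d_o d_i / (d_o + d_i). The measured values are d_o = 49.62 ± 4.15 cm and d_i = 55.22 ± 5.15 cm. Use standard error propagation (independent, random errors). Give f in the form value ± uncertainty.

26.14 ± 1.63 cm

∂f/∂d_o = (d_i/(d_o+d_i))² = 0.277;  ∂f/∂d_i = (d_o/(d_o+d_i))² = 0.224
δf = √((∂f/∂d_o · δd_o)² + (∂f/∂d_i · δd_i)²) = √(1.33 + 1.33) = 1.63 cm
f = 26.14 cm.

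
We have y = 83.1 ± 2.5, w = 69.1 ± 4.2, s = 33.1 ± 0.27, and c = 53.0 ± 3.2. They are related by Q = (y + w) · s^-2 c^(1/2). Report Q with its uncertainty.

Let u = y + w = 152. δu = √(δy² + δw²) = √(6.25 + 17.6) = 4.89, so δu/u = 0.0321.
Q is then a monomial in u, s, c:
δQ/Q = √((δu/u)² + (-2·δs/s)² + (½·δc/c)²) = √(0.00103 + 0.000266 + 0.000911) = 0.0470
Q = 1.01, so δQ = 0.0470 × 1.01 = 0.0475.

1.01 ± 0.0475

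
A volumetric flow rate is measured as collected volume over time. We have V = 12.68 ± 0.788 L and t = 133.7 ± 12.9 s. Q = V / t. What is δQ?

0.0109 L/s

Q is a product of powers, so relative uncertainties combine in quadrature:
  (1·δV/V)² = (1×0.0621)² = 0.00386;  (-1·δt/t)² = (-1×0.0965)² = 0.00931
δQ/Q = √(0.0132) = 0.115
Q = 0.09484 L/s, so δQ = 0.115 × 0.09484 = 0.0109 L/s.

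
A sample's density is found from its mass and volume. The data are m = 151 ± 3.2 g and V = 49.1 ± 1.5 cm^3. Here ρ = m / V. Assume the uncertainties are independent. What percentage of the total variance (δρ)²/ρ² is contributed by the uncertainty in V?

(δρ/ρ)² = (1·δm/m)² + (-1·δV/V)²
  m term: (1×0.0212)² = 0.000449
  V term: (-1×0.0305)² = 0.000933
Total = 0.00138. Share from V = 0.000933/0.00138 = 0.675.

67.5%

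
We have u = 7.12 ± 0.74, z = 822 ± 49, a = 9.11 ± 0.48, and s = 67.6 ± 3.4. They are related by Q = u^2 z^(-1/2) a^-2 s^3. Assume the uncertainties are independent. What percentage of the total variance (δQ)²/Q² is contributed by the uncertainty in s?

(δQ/Q)² = (2·δu/u)² + (−½·δz/z)² + (-2·δa/a)² + (3·δs/s)²
  u term: (2×0.104)² = 0.0432
  z term: (-0.5×0.0596)² = 0.000888
  a term: (-2×0.0527)² = 0.0111
  s term: (3×0.0503)² = 0.0228
Total = 0.0780. Share from s = 0.0228/0.0780 = 0.292.

29.2%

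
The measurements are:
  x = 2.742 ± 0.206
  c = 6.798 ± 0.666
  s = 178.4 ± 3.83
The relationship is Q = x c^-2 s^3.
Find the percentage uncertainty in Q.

22.0%

Each factor contributes (exponent × relative error)² to (δQ/Q)²:
  (1·δx/x)² = (1×0.0751)² = 0.00564;  (-2·δc/c)² = (-2×0.0980)² = 0.0384;  (3·δs/s)² = (3×0.0215)² = 0.00415
δQ/Q = √(0.0482) = 0.220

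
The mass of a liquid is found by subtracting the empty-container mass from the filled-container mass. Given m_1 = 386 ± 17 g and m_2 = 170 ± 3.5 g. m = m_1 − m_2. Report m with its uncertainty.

Sums and differences: (δm)² = Σ (cᵢ δxᵢ)².
  (δm_1)² = 289;  (δm_2)² = 12.2
δm = √(301) = 17.4 g
m = 216 g.

216 ± 17.4 g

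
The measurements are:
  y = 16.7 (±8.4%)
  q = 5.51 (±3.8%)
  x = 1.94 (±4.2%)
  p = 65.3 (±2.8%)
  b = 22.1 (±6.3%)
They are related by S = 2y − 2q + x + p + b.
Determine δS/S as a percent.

For a sum/difference, combine absolute errors in quadrature:
  (2·δy)² = 7.87;  (2·δq)² = 0.175;  (δx)² = 0.00664;  (δp)² = 3.34;  (δb)² = 1.94
δS = √(13.3) = 3.65
S = 112, so δS/S = 3.65/112 = 0.0327.

3.27%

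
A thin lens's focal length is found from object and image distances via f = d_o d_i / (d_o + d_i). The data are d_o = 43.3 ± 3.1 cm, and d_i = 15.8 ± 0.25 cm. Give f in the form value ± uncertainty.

∂f/∂d_o = (d_i/(d_o+d_i))² = 0.0715;  ∂f/∂d_i = (d_o/(d_o+d_i))² = 0.537
δf = √((∂f/∂d_o · δd_o)² + (∂f/∂d_i · δd_i)²) = √(0.0491 + 0.0180) = 0.259 cm
f = 11.6 cm.

11.6 ± 0.259 cm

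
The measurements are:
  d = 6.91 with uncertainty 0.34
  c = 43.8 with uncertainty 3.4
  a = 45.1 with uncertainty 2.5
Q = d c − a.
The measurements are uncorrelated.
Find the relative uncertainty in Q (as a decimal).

0.108

Let p = d·c = 303. δp/p = √((1·δd/d)² + (1·δc/c)²) = √(0.00242 + 0.00603) = 0.0919, so δp = 27.8.
Q = p − a: δQ = √(δp² + δa²) = √(774 + 6.25) = 27.9
Q = 258, so δQ/Q = 27.9/258 = 0.108.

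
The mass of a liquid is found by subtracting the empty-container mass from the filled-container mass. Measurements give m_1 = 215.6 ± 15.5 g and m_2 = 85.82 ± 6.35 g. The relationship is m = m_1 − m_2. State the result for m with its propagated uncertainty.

129.8 ± 16.8 g

Sums and differences: (δm)² = Σ (cᵢ δxᵢ)².
  (δm_1)² = 240;  (δm_2)² = 40.3
δm = √(281) = 16.8 g
m = 129.8 g.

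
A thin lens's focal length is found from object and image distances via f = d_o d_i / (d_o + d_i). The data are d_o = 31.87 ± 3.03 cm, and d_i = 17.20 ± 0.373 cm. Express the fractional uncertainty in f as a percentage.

∂f/∂d_o = (d_i/(d_o+d_i))² = 0.123;  ∂f/∂d_i = (d_o/(d_o+d_i))² = 0.422
δf = √((∂f/∂d_o · δd_o)² + (∂f/∂d_i · δd_i)²) = √(0.139 + 0.0248) = 0.404 cm
f = 11.17 cm, so δf/f = 0.404/11.17 = 0.0362.

3.62%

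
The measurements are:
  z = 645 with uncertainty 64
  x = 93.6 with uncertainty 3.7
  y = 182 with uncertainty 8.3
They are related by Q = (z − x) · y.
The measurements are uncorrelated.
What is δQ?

Let u = z − x = 551. δu = √(δz² + δx²) = √(4100 + 13.7) = 64.1, so δu/u = 0.116.
Q is then a monomial in u, y:
δQ/Q = √((δu/u)² + (1·δy/y)²) = √(0.0135 + 0.00208) = 0.125
Q = 1e+05, so δQ = 0.125 × 1e+05 = 12500.

12500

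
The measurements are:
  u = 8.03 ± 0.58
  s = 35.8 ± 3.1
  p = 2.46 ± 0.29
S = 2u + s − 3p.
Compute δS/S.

Sums and differences: (δS)² = Σ (cᵢ δxᵢ)².
  (2·δu)² = 1.35;  (δs)² = 9.61;  (3·δp)² = 0.757
δS = √(11.7) = 3.42
S = 44.5, so δS/S = 3.42/44.5 = 0.0769.

0.0769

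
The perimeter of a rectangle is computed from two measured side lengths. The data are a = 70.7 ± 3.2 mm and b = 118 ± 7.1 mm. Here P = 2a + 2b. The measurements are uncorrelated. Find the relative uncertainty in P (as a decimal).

0.0413

Absolute uncertainties add in quadrature for a linear combination:
  (2·δa)² = 41.0;  (2·δb)² = 202
δP = √(243) = 15.6 mm
P = 377 mm, so δP/P = 15.6/377 = 0.0413.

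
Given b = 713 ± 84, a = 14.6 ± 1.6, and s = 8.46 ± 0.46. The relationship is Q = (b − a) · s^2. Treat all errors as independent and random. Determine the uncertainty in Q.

8110

Let u = b − a = 698. δu = √(δb² + δa²) = √(7060 + 2.56) = 84.0, so δu/u = 0.120.
Q is then a monomial in u, s:
δQ/Q = √((δu/u)² + (2·δs/s)²) = √(0.0145 + 0.0118) = 0.162
Q = 50000, so δQ = 0.162 × 50000 = 8110.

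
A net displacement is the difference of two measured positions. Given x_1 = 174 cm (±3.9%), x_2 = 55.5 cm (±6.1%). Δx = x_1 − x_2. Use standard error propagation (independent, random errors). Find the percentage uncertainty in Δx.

Δx is a linear combination, so absolute uncertainties add in quadrature:
  (δx_1)² = 46.0;  (δx_2)² = 11.5
δΔx = √(57.5) = 7.58 cm
Δx = 118 cm, so δΔx/Δx = 7.58/118 = 0.0640.

6.40%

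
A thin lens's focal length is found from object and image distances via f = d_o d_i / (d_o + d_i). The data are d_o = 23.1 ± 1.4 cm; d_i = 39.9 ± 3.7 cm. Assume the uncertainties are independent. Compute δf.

0.750 cm

∂f/∂d_o = (d_i/(d_o+d_i))² = 0.401;  ∂f/∂d_i = (d_o/(d_o+d_i))² = 0.134
δf = √((∂f/∂d_o · δd_o)² + (∂f/∂d_i · δd_i)²) = √(0.315 + 0.247) = 0.750 cm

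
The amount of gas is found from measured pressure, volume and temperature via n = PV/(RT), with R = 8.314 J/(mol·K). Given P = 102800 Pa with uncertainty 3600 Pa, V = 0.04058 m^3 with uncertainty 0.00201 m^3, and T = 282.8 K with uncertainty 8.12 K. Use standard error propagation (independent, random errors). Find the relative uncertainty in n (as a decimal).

n is a product of powers, so relative uncertainties combine in quadrature:
  (1·δP/P)² = (1×0.0350)² = 0.00123;  (1·δV/V)² = (1×0.0495)² = 0.00245;  (-1·δT/T)² = (-1×0.0287)² = 0.000824
δn/n = √(0.00450) = 0.0671

0.0671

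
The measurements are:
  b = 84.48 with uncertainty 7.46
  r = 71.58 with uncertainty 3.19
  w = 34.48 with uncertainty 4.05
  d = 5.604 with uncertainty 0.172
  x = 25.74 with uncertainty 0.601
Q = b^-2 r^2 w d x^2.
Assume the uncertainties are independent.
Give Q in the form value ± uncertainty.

91910 ± 21800

Relative error in a monomial: (δQ/Q)² = Σ (nᵢ · δxᵢ/xᵢ)².
  (-2·δb/b)² = (-2×0.0883)² = 0.0312;  (2·δr/r)² = (2×0.0446)² = 0.00794;  (1·δw/w)² = (1×0.117)² = 0.0138;  (1·δd/d)² = (1×0.0307)² = 0.000942;  (2·δx/x)² = (2×0.0233)² = 0.00218
δQ/Q = √(0.0561) = 0.237
Q = 91910, so δQ = 0.237 × 91910 = 21800.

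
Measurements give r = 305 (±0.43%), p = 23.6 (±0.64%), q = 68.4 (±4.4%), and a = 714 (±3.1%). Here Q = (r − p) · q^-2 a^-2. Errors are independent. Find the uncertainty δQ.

Let u = r − p = 281. δu = √(δr² + δp²) = √(1.72 + 0.0228) = 1.32, so δu/u = 0.00469.
Q is then a monomial in u, q, a:
δQ/Q = √((δu/u)² + (-2·δq/q)² + (-2·δa/a)²) = √(2.2e-05 + 0.00774 + 0.00384) = 0.108
Q = 1.18e-07, so δQ = 0.108 × 1.18e-07 = 1.27e-08.

1.27e-08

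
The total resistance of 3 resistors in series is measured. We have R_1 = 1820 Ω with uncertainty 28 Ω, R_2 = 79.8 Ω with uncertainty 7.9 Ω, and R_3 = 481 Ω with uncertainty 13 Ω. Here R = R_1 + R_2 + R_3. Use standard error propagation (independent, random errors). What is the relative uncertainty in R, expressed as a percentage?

1.34%

For a sum/difference, combine absolute errors in quadrature:
  (δR_1)² = 784;  (δR_2)² = 62.4;  (δR_3)² = 169
δR = √(1020) = 31.9 Ω
R = 2380 Ω, so δR/R = 31.9/2380 = 0.0134.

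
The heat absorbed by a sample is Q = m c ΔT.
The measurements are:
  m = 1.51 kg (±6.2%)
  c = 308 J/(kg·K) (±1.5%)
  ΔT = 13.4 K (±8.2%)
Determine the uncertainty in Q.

647 J

Each factor contributes (exponent × relative error)² to (δQ/Q)²:
  (1·δm/m)² = (1×0.0620)² = 0.00384;  (1·δc/c)² = (1×0.0150)² = 0.000225;  (1·δΔT/ΔT)² = (1×0.0820)² = 0.00672
δQ/Q = √(0.0108) = 0.104
Q = 6230 J, so δQ = 0.104 × 6230 = 647 J.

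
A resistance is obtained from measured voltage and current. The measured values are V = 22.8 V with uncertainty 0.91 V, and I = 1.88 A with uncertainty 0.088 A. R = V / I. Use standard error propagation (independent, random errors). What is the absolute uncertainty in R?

0.746 Ω

Each factor contributes (exponent × relative error)² to (δR/R)²:
  (1·δV/V)² = (1×0.0399)² = 0.00159;  (-1·δI/I)² = (-1×0.0468)² = 0.00219
δR/R = √(0.00378) = 0.0615
R = 12.1 Ω, so δR = 0.0615 × 12.1 = 0.746 Ω.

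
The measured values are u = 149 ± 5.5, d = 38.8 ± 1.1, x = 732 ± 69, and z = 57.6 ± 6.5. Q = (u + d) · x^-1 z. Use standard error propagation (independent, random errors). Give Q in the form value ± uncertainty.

14.8 ± 2.22

Let w = u + d = 188. δw = √(δu² + δd²) = √(30.2 + 1.21) = 5.61, so δw/w = 0.0299.
Q is then a monomial in w, x, z:
δQ/Q = √((δw/w)² + (-1·δx/x)² + (1·δz/z)²) = √(0.000892 + 0.00889 + 0.0127) = 0.150
Q = 14.8, so δQ = 0.150 × 14.8 = 2.22.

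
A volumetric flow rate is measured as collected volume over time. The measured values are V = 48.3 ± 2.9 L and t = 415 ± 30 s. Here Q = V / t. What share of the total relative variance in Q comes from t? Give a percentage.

59.2%

(δQ/Q)² = (1·δV/V)² + (-1·δt/t)²
  V term: (1×0.0600)² = 0.00360
  t term: (-1×0.0723)² = 0.00523
Total = 0.00883. Share from t = 0.00523/0.00883 = 0.592.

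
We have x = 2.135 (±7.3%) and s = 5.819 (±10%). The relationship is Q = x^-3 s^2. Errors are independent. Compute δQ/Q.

0.297

Q is a product of powers, so relative uncertainties combine in quadrature:
  (-3·δx/x)² = (-3×0.0730)² = 0.0480;  (2·δs/s)² = (2×0.100)² = 0.0400
δQ/Q = √(0.0880) = 0.297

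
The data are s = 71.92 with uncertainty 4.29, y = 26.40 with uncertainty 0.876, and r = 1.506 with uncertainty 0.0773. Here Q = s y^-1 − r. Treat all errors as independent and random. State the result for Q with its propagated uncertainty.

1.218 ± 0.201

Let p = s·y^-1 = 2.724. δp/p = √((1·δs/s)² + (-1·δy/y)²) = √(0.00356 + 0.00110) = 0.0683, so δp = 0.186.
Q = p − r: δQ = √(δp² + δr²) = √(0.0346 + 0.00598) = 0.201
Q = 1.218.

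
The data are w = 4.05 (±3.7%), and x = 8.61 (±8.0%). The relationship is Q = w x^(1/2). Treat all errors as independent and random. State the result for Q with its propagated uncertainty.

Since Q is a product/quotient, work with relative uncertainties:
  (1·δw/w)² = (1×0.0370)² = 0.00137;  (½·δx/x)² = (0.5×0.0800)² = 0.00160
δQ/Q = √(0.00297) = 0.0545
Q = 11.9, so δQ = 0.0545 × 11.9 = 0.648.

11.9 ± 0.648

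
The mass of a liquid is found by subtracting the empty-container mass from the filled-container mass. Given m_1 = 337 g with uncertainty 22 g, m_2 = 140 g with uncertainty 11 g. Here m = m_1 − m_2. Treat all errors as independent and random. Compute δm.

24.6 g

Absolute uncertainties add in quadrature for a linear combination:
  (δm_1)² = 484;  (δm_2)² = 121
δm = √(605) = 24.6 g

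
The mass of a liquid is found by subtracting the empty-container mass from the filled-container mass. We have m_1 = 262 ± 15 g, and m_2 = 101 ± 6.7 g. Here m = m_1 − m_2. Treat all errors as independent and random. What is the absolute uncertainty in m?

Absolute uncertainties add in quadrature for a linear combination:
  (δm_1)² = 225;  (δm_2)² = 44.9
δm = √(270) = 16.4 g

16.4 g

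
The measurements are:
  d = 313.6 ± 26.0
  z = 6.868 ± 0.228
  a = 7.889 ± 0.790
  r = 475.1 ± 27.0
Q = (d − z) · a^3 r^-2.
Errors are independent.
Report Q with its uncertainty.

0.6672 ± 0.222

Let u = d − z = 306.7. δu = √(δd² + δz²) = √(676 + 0.0520) = 26.0, so δu/u = 0.0848.
Q is then a monomial in u, a, r:
δQ/Q = √((δu/u)² + (3·δa/a)² + (-2·δr/r)²) = √(0.00719 + 0.0903 + 0.0129) = 0.332
Q = 0.6672, so δQ = 0.332 × 0.6672 = 0.222.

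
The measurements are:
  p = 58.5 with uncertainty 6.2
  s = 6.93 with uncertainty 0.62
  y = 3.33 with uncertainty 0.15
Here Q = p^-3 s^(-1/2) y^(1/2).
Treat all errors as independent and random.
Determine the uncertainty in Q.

Relative error in a monomial: (δQ/Q)² = Σ (nᵢ · δxᵢ/xᵢ)².
  (-3·δp/p)² = (-3×0.106)² = 0.101;  (−½·δs/s)² = (-0.5×0.0895)² = 0.00200;  (½·δy/y)² = (0.5×0.0450)² = 0.000507
δQ/Q = √(0.104) = 0.322
Q = 3.46e-06, so δQ = 0.322 × 3.46e-06 = 1.11e-06.

1.11e-06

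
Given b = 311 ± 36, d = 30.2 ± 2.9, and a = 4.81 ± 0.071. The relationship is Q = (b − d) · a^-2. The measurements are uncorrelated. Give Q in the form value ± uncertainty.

12.1 ± 1.60

Let u = b − d = 281. δu = √(δb² + δd²) = √(1300 + 8.41) = 36.1, so δu/u = 0.129.
Q is then a monomial in u, a:
δQ/Q = √((δu/u)² + (-2·δa/a)²) = √(0.0165 + 0.000872) = 0.132
Q = 12.1, so δQ = 0.132 × 12.1 = 1.60.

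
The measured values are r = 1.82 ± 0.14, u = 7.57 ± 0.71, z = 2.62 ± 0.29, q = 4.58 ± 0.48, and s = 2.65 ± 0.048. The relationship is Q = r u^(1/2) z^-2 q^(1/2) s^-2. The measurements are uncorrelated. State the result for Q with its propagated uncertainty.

0.222 ± 0.0550

Each factor contributes (exponent × relative error)² to (δQ/Q)²:
  (1·δr/r)² = (1×0.0769)² = 0.00592;  (½·δu/u)² = (0.5×0.0938)² = 0.00220;  (-2·δz/z)² = (-2×0.111)² = 0.0490;  (½·δq/q)² = (0.5×0.105)² = 0.00275;  (-2·δs/s)² = (-2×0.0181)² = 0.00131
δQ/Q = √(0.0612) = 0.247
Q = 0.222, so δQ = 0.247 × 0.222 = 0.0550.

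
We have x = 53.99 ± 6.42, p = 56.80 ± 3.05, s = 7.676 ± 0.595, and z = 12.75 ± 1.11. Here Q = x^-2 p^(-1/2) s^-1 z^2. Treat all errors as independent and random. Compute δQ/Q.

Since Q is a product/quotient, work with relative uncertainties:
  (-2·δx/x)² = (-2×0.119)² = 0.0566;  (−½·δp/p)² = (-0.5×0.0537)² = 0.000721;  (-1·δs/s)² = (-1×0.0775)² = 0.00601;  (2·δz/z)² = (2×0.0871)² = 0.0303
δQ/Q = √(0.0936) = 0.306

0.306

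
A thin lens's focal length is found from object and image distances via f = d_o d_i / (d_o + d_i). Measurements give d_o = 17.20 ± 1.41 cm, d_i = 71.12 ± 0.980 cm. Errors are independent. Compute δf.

∂f/∂d_o = (d_i/(d_o+d_i))² = 0.648;  ∂f/∂d_i = (d_o/(d_o+d_i))² = 0.0379
δf = √((∂f/∂d_o · δd_o)² + (∂f/∂d_i · δd_i)²) = √(0.836 + 0.00138) = 0.915 cm

0.915 cm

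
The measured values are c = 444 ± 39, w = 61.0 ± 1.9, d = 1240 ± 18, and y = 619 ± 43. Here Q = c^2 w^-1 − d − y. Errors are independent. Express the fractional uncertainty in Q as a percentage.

42.1%

Let p = c^2·w^-1 = 3230. δp/p = √((2·δc/c)² + (-1·δw/w)²) = √(0.0309 + 0.000970) = 0.178, so δp = 577.
Q = p − d − y: δQ = √(δp² + δd² + δy²) = √(3.32e+05 + 324 + 1850) = 578
Q = 1370, so δQ/Q = 578/1370 = 0.421.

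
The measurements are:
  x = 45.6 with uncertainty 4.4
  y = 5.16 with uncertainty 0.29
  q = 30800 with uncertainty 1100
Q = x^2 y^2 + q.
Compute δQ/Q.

0.144

Let p = x^2·y^2 = 55400. δp/p = √((2·δx/x)² + (2·δy/y)²) = √(0.0372 + 0.0126) = 0.223, so δp = 12400.
Q = p + q: δQ = √(δp² + δq²) = √(1.53e+08 + 1.21e+06) = 12400
Q = 86200, so δQ/Q = 12400/86200 = 0.144.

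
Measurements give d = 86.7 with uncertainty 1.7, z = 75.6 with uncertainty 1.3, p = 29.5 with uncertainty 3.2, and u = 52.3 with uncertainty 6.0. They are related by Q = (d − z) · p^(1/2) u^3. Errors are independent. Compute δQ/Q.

0.398

Let w = d − z = 11.1. δw = √(δd² + δz²) = √(2.89 + 1.69) = 2.14, so δw/w = 0.193.
Q is then a monomial in w, p, u:
δQ/Q = √((δw/w)² + (½·δp/p)² + (3·δu/u)²) = √(0.0372 + 0.00294 + 0.118) = 0.398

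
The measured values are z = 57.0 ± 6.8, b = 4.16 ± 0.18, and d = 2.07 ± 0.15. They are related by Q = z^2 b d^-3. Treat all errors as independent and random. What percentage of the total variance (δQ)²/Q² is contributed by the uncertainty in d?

(δQ/Q)² = (2·δz/z)² + (1·δb/b)² + (-3·δd/d)²
  z term: (2×0.119)² = 0.0569
  b term: (1×0.0433)² = 0.00187
  d term: (-3×0.0725)² = 0.0473
Total = 0.106. Share from d = 0.0473/0.106 = 0.446.

44.6%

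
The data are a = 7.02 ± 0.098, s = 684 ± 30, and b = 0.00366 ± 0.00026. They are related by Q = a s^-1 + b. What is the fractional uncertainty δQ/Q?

Let p = a·s^-1 = 0.0103. δp/p = √((1·δa/a)² + (-1·δs/s)²) = √(0.000195 + 0.00192) = 0.0460, so δp = 0.000472.
Q = p + b: δQ = √(δp² + δb²) = √(2.23e-07 + 6.76e-08) = 0.000539
Q = 0.0139, so δQ/Q = 0.000539/0.0139 = 0.0387.

0.0387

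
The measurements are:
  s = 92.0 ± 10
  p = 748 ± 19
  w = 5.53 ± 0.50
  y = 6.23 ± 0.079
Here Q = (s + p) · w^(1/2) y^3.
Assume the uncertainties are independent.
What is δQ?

Let u = s + p = 840. δu = √(δs² + δp²) = √(100 + 361) = 21.5, so δu/u = 0.0256.
Q is then a monomial in u, w, y:
δQ/Q = √((δu/u)² + (½·δw/w)² + (3·δy/y)²) = √(0.000653 + 0.00204 + 0.00145) = 0.0644
Q = 4.78e+05, so δQ = 0.0644 × 4.78e+05 = 30700.

30700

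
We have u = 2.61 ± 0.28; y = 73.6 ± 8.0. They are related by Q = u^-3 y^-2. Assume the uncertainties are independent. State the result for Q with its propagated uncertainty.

Each factor contributes (exponent × relative error)² to (δQ/Q)²:
  (-3·δu/u)² = (-3×0.107)² = 0.104;  (-2·δy/y)² = (-2×0.109)² = 0.0473
δQ/Q = √(0.151) = 0.388
Q = 1.04e-05, so δQ = 0.388 × 1.04e-05 = 4.03e-06.

(1.04 ± 0.403) × 10^-5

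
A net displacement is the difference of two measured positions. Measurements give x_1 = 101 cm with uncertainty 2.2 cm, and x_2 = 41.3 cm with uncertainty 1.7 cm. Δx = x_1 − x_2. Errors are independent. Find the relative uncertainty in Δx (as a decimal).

Δx is a linear combination, so absolute uncertainties add in quadrature:
  (δx_1)² = 4.84;  (δx_2)² = 2.89
δΔx = √(7.73) = 2.78 cm
Δx = 59.7 cm, so δΔx/Δx = 2.78/59.7 = 0.0466.

0.0466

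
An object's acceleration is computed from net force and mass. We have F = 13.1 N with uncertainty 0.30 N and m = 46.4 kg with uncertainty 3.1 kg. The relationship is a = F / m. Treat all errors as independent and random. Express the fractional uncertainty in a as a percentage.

Since a is a product/quotient, work with relative uncertainties:
  (1·δF/F)² = (1×0.0229)² = 0.000524;  (-1·δm/m)² = (-1×0.0668)² = 0.00446
δa/a = √(0.00499) = 0.0706

7.06%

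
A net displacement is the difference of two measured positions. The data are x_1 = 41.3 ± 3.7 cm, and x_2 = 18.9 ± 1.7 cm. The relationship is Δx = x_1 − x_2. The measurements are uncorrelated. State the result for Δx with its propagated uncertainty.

Δx is a linear combination, so absolute uncertainties add in quadrature:
  (δx_1)² = 13.7;  (δx_2)² = 2.89
δΔx = √(16.6) = 4.07 cm
Δx = 22.4 cm.

22.4 ± 4.07 cm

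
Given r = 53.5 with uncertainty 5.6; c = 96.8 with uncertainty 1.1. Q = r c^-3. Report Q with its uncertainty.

(5.90 ± 0.649) × 10^-5

Since Q is a product/quotient, work with relative uncertainties:
  (1·δr/r)² = (1×0.105)² = 0.0110;  (-3·δc/c)² = (-3×0.0114)² = 0.00116
δQ/Q = √(0.0121) = 0.110
Q = 5.9e-05, so δQ = 0.110 × 5.9e-05 = 6.49e-06.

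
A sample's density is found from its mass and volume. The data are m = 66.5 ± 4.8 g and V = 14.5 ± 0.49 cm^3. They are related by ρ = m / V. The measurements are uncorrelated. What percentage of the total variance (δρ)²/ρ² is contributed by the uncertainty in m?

(δρ/ρ)² = (1·δm/m)² + (-1·δV/V)²
  m term: (1×0.0722)² = 0.00521
  V term: (-1×0.0338)² = 0.00114
Total = 0.00635. Share from m = 0.00521/0.00635 = 0.820.

82.0%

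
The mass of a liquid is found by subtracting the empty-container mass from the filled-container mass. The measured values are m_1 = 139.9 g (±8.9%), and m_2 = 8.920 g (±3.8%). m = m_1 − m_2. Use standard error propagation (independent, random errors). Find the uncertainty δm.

12.5 g

For a sum/difference, combine absolute errors in quadrature:
  (δm_1)² = 155;  (δm_2)² = 0.115
δm = √(155) = 12.5 g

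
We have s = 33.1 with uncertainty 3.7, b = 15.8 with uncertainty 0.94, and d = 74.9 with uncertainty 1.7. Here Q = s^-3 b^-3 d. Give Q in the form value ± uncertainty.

(5.24 ± 1.99) × 10^-7

For a monomial Q ∝ s^-3, b^-3, d, fractional errors add in quadrature:
  (-3·δs/s)² = (-3×0.112)² = 0.112;  (-3·δb/b)² = (-3×0.0595)² = 0.0319;  (1·δd/d)² = (1×0.0227)² = 0.000515
δQ/Q = √(0.145) = 0.381
Q = 5.24e-07, so δQ = 0.381 × 5.24e-07 = 1.99e-07.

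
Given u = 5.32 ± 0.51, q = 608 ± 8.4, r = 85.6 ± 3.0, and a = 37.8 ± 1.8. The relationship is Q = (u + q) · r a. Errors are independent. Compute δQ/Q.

0.0607

Let w = u + q = 613. δw = √(δu² + δq²) = √(0.260 + 70.6) = 8.42, so δw/w = 0.0137.
Q is then a monomial in w, r, a:
δQ/Q = √((δw/w)² + (1·δr/r)² + (1·δa/a)²) = √(0.000188 + 0.00123 + 0.00227) = 0.0607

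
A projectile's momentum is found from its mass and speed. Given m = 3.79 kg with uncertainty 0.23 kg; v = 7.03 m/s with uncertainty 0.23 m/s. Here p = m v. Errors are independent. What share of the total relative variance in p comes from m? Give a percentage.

(δp/p)² = (1·δm/m)² + (1·δv/v)²
  m term: (1×0.0607)² = 0.00368
  v term: (1×0.0327)² = 0.00107
Total = 0.00475. Share from m = 0.00368/0.00475 = 0.775.

77.5%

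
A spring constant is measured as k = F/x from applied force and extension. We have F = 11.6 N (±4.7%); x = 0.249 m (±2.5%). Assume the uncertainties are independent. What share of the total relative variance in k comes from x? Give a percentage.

(δk/k)² = (1·δF/F)² + (-1·δx/x)²
  F term: (1×0.0470)² = 0.00221
  x term: (-1×0.0250)² = 0.000625
Total = 0.00283. Share from x = 0.000625/0.00283 = 0.221.

22.1%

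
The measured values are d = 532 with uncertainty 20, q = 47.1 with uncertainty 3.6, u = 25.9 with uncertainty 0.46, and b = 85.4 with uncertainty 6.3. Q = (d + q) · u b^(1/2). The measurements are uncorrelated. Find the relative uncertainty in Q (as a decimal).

0.0539

Let w = d + q = 579. δw = √(δd² + δq²) = √(400 + 13.0) = 20.3, so δw/w = 0.0351.
Q is then a monomial in w, u, b:
δQ/Q = √((δw/w)² + (1·δu/u)² + (½·δb/b)²) = √(0.00123 + 0.000315 + 0.00136) = 0.0539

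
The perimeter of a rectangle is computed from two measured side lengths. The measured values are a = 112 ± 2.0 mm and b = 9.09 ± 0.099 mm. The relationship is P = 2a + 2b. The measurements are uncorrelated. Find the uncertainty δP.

4.00 mm

Absolute uncertainties add in quadrature for a linear combination:
  (2·δa)² = 16.0;  (2·δb)² = 0.0392
δP = √(16.0) = 4.00 mm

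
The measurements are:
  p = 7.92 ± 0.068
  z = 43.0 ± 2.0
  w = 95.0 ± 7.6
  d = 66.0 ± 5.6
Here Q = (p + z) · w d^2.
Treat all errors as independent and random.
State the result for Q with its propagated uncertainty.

Let u = p + z = 50.9. δu = √(δp² + δz²) = √(0.00462 + 4.00) = 2.00, so δu/u = 0.0393.
Q is then a monomial in u, w, d:
δQ/Q = √((δu/u)² + (1·δw/w)² + (2·δd/d)²) = √(0.00154 + 0.00640 + 0.0288) = 0.192
Q = 2.11e+07, so δQ = 0.192 × 2.11e+07 = 4.04e+06.

(2.11 ± 0.404) × 10^7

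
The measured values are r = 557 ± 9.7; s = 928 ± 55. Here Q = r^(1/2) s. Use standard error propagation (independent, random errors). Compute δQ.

Since Q is a product/quotient, work with relative uncertainties:
  (½·δr/r)² = (0.5×0.0174)² = 7.58e-05;  (1·δs/s)² = (1×0.0593)² = 0.00351
δQ/Q = √(0.00359) = 0.0599
Q = 21900, so δQ = 0.0599 × 21900 = 1310.

1310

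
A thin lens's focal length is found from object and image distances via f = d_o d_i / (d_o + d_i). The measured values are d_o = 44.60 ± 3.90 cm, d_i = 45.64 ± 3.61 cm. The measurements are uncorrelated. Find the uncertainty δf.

1.33 cm

∂f/∂d_o = (d_i/(d_o+d_i))² = 0.256;  ∂f/∂d_i = (d_o/(d_o+d_i))² = 0.244
δf = √((∂f/∂d_o · δd_o)² + (∂f/∂d_i · δd_i)²) = √(0.995 + 0.778) = 1.33 cm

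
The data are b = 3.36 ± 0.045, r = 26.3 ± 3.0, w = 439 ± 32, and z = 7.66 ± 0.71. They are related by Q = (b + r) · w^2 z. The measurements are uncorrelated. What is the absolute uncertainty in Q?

8.77e+06

Let u = b + r = 29.7. δu = √(δb² + δr²) = √(0.00202 + 9.00) = 3.00, so δu/u = 0.101.
Q is then a monomial in u, w, z:
δQ/Q = √((δu/u)² + (2·δw/w)² + (1·δz/z)²) = √(0.0102 + 0.0213 + 0.00859) = 0.200
Q = 4.38e+07, so δQ = 0.200 × 4.38e+07 = 8.77e+06.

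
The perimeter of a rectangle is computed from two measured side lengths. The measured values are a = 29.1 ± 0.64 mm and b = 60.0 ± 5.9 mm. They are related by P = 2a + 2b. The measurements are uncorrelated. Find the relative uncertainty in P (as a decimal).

0.0666

Absolute uncertainties add in quadrature for a linear combination:
  (2·δa)² = 1.64;  (2·δb)² = 139
δP = √(141) = 11.9 mm
P = 178 mm, so δP/P = 11.9/178 = 0.0666.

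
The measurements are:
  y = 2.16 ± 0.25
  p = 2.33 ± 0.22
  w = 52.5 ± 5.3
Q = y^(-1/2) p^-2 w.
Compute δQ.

Since Q is a product/quotient, work with relative uncertainties:
  (−½·δy/y)² = (-0.5×0.116)² = 0.00335;  (-2·δp/p)² = (-2×0.0944)² = 0.0357;  (1·δw/w)² = (1×0.101)² = 0.0102
δQ/Q = √(0.0492) = 0.222
Q = 6.58, so δQ = 0.222 × 6.58 = 1.46.

1.46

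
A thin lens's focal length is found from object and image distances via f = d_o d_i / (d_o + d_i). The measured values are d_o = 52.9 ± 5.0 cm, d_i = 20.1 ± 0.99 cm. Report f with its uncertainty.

∂f/∂d_o = (d_i/(d_o+d_i))² = 0.0758;  ∂f/∂d_i = (d_o/(d_o+d_i))² = 0.525
δf = √((∂f/∂d_o · δd_o)² + (∂f/∂d_i · δd_i)²) = √(0.144 + 0.270) = 0.643 cm
f = 14.6 cm.

14.6 ± 0.643 cm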